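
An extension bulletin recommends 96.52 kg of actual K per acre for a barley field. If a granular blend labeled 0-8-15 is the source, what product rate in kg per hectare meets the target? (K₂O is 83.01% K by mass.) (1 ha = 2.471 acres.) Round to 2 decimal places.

As K₂O: 96.52 / 0.8301 = 116.275 kg per acre.
Product per acre = 116.275 / 15% = 775.168 kg.
Convert to per hectare: 775.168 × 2.471 = 1915.439 kg.

1915.44 kg of product per hectare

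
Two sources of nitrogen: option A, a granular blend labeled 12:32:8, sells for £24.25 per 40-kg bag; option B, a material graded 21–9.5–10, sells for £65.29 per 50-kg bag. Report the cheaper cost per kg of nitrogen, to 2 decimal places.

£5.05 per kg N (option A)

option A: N per bag = 40 × 12% = 4.8 kg; cost = 24.25 / 4.8 = £5.0521/kg N.
option B: N per bag = 50 × 21% = 10.5 kg; cost = 65.29 / 10.5 = £6.2181/kg N.
option A is cheaper.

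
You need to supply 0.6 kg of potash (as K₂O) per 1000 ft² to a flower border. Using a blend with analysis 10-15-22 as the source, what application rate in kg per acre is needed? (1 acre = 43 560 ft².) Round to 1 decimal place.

118.8 kg of product per acre

Product per 1000 ft² = 0.6 / 22% = 2.72727 kg.
Convert to per acre: 2.72727 × 43.56 = 118.8 kg.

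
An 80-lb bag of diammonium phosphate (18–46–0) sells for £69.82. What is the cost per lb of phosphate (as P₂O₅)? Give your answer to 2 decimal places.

£1.90 per lb P₂O₅

P₂O₅ in bag = 80 × 46% = 36.8 lb.
Cost per lb P₂O₅ = £69.82 / 36.8 = £1.8973.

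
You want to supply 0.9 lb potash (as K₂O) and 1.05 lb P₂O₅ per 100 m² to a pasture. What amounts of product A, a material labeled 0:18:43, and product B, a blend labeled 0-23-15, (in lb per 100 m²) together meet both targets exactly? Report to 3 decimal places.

Let a = lb of product A, b = lb of product B (per 100 m²).
K₂O: 0.43·a + 0.15·b = 0.9
P₂O₅: 0.18·a + 0.23·b = 1.05
Eliminate a: (row1) − 0.43/0.18·(row2) → -0.399444·b = -1.60833, so b = 4.02643.
Back-substitute: a = (0.9 − 0.15·4.02643) / 0.43 = 0.688456.

0.688 lb product A, 4.026 lb product B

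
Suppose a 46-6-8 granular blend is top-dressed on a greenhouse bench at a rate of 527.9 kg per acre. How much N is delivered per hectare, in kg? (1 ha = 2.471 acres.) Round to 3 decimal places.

600.043 kg N per hectare

nitrogen per acre = 527.9 × 46% = 242.834 kg.
Convert to per hectare: 242.834 × 2.471 = 600.0428 kg.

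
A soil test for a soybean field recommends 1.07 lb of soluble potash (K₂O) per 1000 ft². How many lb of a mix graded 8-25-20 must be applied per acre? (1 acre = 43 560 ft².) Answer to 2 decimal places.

Product per 1000 ft² = 1.07 / 20% = 5.35 lb.
Convert to per acre: 5.35 × 43.56 = 233.046 lb.

233.05 lb of product per acre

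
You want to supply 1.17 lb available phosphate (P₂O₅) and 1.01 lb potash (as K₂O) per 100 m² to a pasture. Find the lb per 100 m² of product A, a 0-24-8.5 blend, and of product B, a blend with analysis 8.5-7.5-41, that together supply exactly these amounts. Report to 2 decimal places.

Per-100 m² balance (a = product A, b = product B):
P₂O₅: 0.24·a + 0.075·b = 1.17
K₂O: 0.085·a + 0.41·b = 1.01
Eliminate b: (row1) − 0.075/0.41·(row2) → 0.224451·a = 0.985244, so a = 4.38957.
Then b = (1.01 − 0.085·4.38957) / 0.41 = 1.55338.

4.39 lb product A, 1.55 lb product B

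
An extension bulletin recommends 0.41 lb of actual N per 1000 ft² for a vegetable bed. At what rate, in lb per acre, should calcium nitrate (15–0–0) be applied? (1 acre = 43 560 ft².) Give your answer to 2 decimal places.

119.06 lb of product per acre

Product per 1000 ft² = 0.41 / 15% = 2.73333 lb.
Convert to per acre: 2.73333 × 43.56 = 119.064 lb.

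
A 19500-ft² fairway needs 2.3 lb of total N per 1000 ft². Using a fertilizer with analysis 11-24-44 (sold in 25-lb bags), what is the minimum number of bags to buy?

Product per 1000 ft² = 2.3 / 11% = 20.9091 lb.
Total product = 20.9091 × 19500 / 1000 = 407.727 lb.
Bags = ⌈407.727 / 25⌉ = 17.

17 bags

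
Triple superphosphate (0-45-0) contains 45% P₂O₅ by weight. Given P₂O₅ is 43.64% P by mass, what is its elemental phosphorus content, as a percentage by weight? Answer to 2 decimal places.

19.64% P

%P = 45 × 0.4364 = 19.638%.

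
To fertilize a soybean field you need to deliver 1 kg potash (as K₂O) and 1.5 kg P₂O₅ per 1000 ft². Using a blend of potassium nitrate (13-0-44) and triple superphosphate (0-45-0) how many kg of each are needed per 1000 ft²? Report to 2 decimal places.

2.27 kg potassium nitrate, 3.33 kg triple superphosphate

Let a = kg of potassium nitrate, b = kg of triple superphosphate (per 1000 ft²).
K₂O: 0.44·a + 0·b = 1
P₂O₅: 0·a + 0.45·b = 1.5
Solving simultaneously: a = 2.27273, b = 3.33333.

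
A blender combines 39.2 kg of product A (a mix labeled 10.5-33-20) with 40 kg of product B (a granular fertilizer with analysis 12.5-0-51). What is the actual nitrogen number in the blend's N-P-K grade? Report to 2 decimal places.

11.51% N

Total mass = 39.2 + 40 = 79.2 kg.
N mass = 10.5%×39.2 + 12.5%×40 = 9.116 kg.
% N = 9.116 / 79.2 = 11.5101%.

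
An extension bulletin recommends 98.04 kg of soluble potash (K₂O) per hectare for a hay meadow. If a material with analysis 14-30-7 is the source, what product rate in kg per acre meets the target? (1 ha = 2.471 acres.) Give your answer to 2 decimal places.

566.80 kg of product per acre

Product per hectare = 98.04 / 7% = 1400.57 kg.
Convert to per acre: 1400.57 × 0.404694 = 566.803 kg.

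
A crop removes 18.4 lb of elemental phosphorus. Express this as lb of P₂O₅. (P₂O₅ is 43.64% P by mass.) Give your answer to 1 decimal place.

P₂O₅ = 18.4 / 0.4364 = 42.1632 lb.

42.2 lb P₂O₅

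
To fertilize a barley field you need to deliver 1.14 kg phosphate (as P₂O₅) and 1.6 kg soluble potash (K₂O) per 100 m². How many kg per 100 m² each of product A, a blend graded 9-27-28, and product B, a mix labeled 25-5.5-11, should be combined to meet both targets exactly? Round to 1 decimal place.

2.6 kg product A, 7.9 kg product B

Let a = kg of product A, b = kg of product B (per 100 m²).
P₂O₅: 0.27·a + 0.055·b = 1.14
K₂O: 0.28·a + 0.11·b = 1.6
Solving simultaneously: a = 2.61538, b = 7.88811.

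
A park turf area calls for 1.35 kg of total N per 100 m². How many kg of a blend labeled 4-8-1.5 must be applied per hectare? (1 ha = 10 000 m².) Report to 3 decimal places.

3375.000 kg of product per hectare

Product per 100 m² = 1.35 / 4% = 33.75 kg.
Convert to per hectare: 33.75 × 100 = 3375 kg.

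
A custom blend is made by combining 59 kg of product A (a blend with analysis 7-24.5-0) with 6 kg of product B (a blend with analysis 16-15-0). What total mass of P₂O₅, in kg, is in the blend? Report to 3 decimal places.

15.355 kg P₂O₅

P₂O₅ mass = 24.5%×59 + 15%×6 = 15.355 kg.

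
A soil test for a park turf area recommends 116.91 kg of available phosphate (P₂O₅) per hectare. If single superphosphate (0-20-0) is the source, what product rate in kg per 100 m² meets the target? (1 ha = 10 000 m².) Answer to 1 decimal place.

5.8 kg of product per hundred sq m

Product per hectare = 116.91 / 20% = 584.55 kg.
Convert to per 100 m²: 584.55 × 0.01 = 5.8455 kg.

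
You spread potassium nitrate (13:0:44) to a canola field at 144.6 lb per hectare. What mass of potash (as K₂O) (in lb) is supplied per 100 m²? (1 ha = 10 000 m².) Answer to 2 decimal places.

K₂O per hectare = 144.6 × 44% = 63.624 lb.
Convert to per 100 m²: 63.624 × 0.01 = 0.63624 lb.

0.64 lb K₂O per hundred sq m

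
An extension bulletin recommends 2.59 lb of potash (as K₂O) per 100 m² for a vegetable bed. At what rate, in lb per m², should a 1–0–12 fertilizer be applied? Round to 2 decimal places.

Product per 100 m² = 2.59 / 12% = 21.5833 lb.
Convert to per m²: 21.5833 × 0.01 = 0.215833 lb.

0.22 lb of product per sq m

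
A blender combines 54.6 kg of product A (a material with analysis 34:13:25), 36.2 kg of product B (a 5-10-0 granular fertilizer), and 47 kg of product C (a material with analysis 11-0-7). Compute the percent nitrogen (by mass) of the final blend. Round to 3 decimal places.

18.537% N

Total mass = 54.6 + 36.2 + 47 = 137.8 kg.
N mass = 34%×54.6 + 5%×36.2 + 11%×47 = 25.544 kg.
% N = 25.544 / 137.8 = 18.53701%.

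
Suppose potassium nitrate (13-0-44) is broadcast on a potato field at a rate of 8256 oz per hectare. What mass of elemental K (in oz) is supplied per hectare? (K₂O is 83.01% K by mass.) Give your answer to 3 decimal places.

K₂O per hectare = 8256 × 44% = 3632.64 oz.
Elemental K = 3632.64 × 0.8301 = 3015.45446 oz per hectare.

3015.454 oz K per hectare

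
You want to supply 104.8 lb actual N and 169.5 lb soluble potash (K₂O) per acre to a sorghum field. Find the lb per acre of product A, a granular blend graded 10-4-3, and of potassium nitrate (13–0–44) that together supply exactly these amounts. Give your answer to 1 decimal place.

Per-acre balance (a = product A, b = potassium nitrate):
N: 0.1·a + 0.13·b = 104.8
K₂O: 0.03·a + 0.44·b = 169.5
From row1: a = (104.8 − 0.13·b) / 0.1.
Into row2: 0.03·(104.8 − 0.13·b)/0.1 + 0.44·b = 169.5 → b = 344.289, a = 600.424.

600.4 lb product A, 344.3 lb potassium nitrate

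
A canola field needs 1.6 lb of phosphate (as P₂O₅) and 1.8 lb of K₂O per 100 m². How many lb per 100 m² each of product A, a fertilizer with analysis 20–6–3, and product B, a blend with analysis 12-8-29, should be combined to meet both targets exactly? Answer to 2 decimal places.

With a, b = lb per 100 m² of product A and product B:
P₂O₅: 0.06·a + 0.08·b = 1.6
K₂O: 0.03·a + 0.29·b = 1.8
Eliminate b: (row1) − 0.08/0.29·(row2) → 0.0517241·a = 1.10345, so a = 21.3333.
Then b = (1.8 − 0.03·21.3333) / 0.29 = 4.

21.33 lb product A, 4.00 lb product B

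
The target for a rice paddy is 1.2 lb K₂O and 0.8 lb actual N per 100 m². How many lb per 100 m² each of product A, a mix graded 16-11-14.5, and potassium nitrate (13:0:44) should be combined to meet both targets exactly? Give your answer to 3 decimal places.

3.802 lb product A, 1.474 lb potassium nitrate

Let a = lb of product A, b = lb of potassium nitrate (per 100 m²).
K₂O: 0.145·a + 0.44·b = 1.2
N: 0.16·a + 0.13·b = 0.8
Eliminate b: (row1) − 0.44/0.13·(row2) → -0.396538·a = -1.50769, so a = 3.80213.
Then b = (0.8 − 0.16·3.80213) / 0.13 = 1.4743.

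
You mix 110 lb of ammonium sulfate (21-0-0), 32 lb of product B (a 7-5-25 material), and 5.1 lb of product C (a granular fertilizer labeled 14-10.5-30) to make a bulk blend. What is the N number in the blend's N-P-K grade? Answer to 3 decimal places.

Total mass = 110 + 32 + 5.1 = 147.1 lb.
N mass = 21%×110 + 7%×32 + 14%×5.1 = 26.054 lb.
% N = 26.054 / 147.1 = 17.7118%.

17.712% N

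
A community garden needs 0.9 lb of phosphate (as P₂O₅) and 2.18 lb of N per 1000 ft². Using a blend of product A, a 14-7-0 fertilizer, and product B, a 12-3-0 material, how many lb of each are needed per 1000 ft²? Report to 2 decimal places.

With a, b = lb per 1000 ft² of product A and product B:
P₂O₅: 0.07·a + 0.03·b = 0.9
N: 0.14·a + 0.12·b = 2.18
From row1: a = (0.9 − 0.03·b) / 0.07.
Into row2: 0.14·(0.9 − 0.03·b)/0.07 + 0.12·b = 2.18 → b = 6.33333, a = 10.1429.

10.14 lb product A, 6.33 lb product B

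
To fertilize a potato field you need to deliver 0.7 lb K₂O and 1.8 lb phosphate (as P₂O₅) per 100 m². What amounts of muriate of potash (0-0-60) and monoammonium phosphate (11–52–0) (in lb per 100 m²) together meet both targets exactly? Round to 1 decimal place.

Let a = lb of muriate of potash, b = lb of monoammonium phosphate (per 100 m²).
K₂O: 0.6·a + 0·b = 0.7
P₂O₅: 0·a + 0.52·b = 1.8
Solving simultaneously: a = 1.16667, b = 3.46154.

1.2 lb muriate of potash, 3.5 lb monoammonium phosphate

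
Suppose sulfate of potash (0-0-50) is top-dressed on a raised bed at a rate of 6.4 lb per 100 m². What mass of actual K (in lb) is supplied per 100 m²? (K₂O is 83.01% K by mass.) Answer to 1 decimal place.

2.7 lb K per hundred sq m

K₂O per 100 m² = 6.4 × 50% = 3.2 lb.
Elemental K = 3.2 × 0.8301 = 2.65632 lb per 100 m².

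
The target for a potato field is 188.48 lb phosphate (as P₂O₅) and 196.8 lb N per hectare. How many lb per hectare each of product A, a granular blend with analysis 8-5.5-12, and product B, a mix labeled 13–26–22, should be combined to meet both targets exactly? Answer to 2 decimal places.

1953.52 lb product A, 311.68 lb product B

Per-hectare balance (a = product A, b = product B):
P₂O₅: 0.055·a + 0.26·b = 188.48
N: 0.08·a + 0.13·b = 196.8
Solving simultaneously: a = 1953.524, b = 311.678.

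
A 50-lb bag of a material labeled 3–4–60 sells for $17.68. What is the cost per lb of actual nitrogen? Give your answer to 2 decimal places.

$11.79 per lb N

N in bag = 50 × 3% = 1.5 lb.
Cost per lb N = $17.68 / 1.5 = $11.7867.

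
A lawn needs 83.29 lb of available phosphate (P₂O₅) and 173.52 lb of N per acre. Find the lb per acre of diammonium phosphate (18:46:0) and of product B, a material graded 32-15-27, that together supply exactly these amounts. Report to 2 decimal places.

5.20 lb diammonium phosphate, 539.33 lb product B

Let a = lb of diammonium phosphate, b = lb of product B (per acre).
P₂O₅: 0.46·a + 0.15·b = 83.29
N: 0.18·a + 0.32·b = 173.52
Eliminate a: (row1) − 0.46/0.18·(row2) → -0.667778·b = -360.15, so b = 539.326.
Back-substitute: a = (83.29 − 0.15·539.326) / 0.46 = 5.198.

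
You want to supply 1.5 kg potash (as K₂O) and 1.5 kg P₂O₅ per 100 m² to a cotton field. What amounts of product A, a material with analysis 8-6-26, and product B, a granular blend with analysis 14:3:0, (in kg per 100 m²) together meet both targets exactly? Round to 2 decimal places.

5.77 kg product A, 38.46 kg product B

Per-100 m² balance (a = product A, b = product B):
K₂O: 0.26·a + 0·b = 1.5
P₂O₅: 0.06·a + 0.03·b = 1.5
Solving simultaneously: a = 5.76923, b = 38.4615.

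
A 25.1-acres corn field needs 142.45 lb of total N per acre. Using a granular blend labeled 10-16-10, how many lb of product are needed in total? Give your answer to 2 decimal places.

Product per acre = 142.45 / 10% = 1424.5 lb.
Total product = 1424.5 × 25.1 = 35754.95 lb.

35754.95 lb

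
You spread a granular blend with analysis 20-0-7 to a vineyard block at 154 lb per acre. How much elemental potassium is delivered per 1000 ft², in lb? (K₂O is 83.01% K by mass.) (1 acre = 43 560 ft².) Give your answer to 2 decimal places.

K₂O per acre = 154 × 7% = 10.78 lb.
Elemental K = 10.78 × 0.8301 = 8.94848 lb per acre.
Convert to per 1000 ft²: 8.94848 × 0.0229568 = 0.205429 lb.

0.21 lb K per thousand sq ft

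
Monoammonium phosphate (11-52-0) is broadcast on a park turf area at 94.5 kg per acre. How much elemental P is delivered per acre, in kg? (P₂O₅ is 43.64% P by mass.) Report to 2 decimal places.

21.44 kg P per acre

P₂O₅ per acre = 94.5 × 52% = 49.14 kg.
Elemental P = 49.14 × 0.4364 = 21.4447 kg per acre.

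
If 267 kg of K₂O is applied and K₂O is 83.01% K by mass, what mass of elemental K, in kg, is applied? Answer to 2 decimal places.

221.64 kg K

K = 267 × 0.8301 = 221.637 kg.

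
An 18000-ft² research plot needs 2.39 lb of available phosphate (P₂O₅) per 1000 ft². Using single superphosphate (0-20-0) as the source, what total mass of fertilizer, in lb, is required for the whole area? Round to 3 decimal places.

215.100 lb

Product per 1000 ft² = 2.39 / 20% = 11.95 lb.
Total product = 11.95 × 18000 / 1000 = 215.1 lb.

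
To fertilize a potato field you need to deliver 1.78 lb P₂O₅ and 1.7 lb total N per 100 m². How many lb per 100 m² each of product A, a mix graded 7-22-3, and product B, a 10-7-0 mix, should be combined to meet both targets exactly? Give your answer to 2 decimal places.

Per-100 m² balance (a = product A, b = product B):
P₂O₅: 0.22·a + 0.07·b = 1.78
N: 0.07·a + 0.1·b = 1.7
Eliminate b: (row1) − 0.07/0.1·(row2) → 0.171·a = 0.59, so a = 3.45029.
Then b = (1.7 − 0.07·3.45029) / 0.1 = 14.5848.

3.45 lb product A, 14.58 lb product B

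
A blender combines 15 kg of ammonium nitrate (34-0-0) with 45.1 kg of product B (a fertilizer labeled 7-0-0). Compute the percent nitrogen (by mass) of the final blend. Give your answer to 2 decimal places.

13.74% N

Total mass = 15 + 45.1 = 60.1 kg.
N mass = 34%×15 + 7%×45.1 = 8.257 kg.
% N = 8.257 / 60.1 = 13.7388%.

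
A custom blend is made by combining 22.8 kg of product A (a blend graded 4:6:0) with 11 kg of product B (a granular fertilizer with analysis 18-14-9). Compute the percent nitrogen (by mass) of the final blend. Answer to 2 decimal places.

Total mass = 22.8 + 11 = 33.8 kg.
N mass = 4%×22.8 + 18%×11 = 2.892 kg.
% N = 2.892 / 33.8 = 8.55621%.

8.56% N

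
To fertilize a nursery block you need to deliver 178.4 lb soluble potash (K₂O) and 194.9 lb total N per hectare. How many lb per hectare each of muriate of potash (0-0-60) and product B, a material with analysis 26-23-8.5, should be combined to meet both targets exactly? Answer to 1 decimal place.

191.1 lb muriate of potash, 749.6 lb product B

With a, b = lb per hectare of muriate of potash and product B:
K₂O: 0.6·a + 0.085·b = 178.4
N: 0·a + 0.26·b = 194.9
Solving simultaneously: a = 191.138, b = 749.615.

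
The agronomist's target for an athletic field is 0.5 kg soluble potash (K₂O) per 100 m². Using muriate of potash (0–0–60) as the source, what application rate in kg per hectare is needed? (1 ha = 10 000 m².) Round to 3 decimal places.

83.333 kg of product per hectare

Product per 100 m² = 0.5 / 60% = 0.833333 kg.
Convert to per hectare: 0.833333 × 100 = 83.3333 kg.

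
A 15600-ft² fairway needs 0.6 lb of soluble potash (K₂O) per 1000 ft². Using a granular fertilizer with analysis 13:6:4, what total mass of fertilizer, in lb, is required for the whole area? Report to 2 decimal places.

Product per 1000 ft² = 0.6 / 4% = 15 lb.
Total product = 15 × 15600 / 1000 = 234 lb.

234.00 lb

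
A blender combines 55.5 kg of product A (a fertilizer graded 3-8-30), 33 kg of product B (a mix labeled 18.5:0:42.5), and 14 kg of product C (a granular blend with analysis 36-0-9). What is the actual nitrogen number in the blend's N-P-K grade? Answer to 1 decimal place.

12.5% N

Total mass = 55.5 + 33 + 14 = 102.5 kg.
N mass = 3%×55.5 + 18.5%×33 + 36%×14 = 12.81 kg.
% N = 12.81 / 102.5 = 12.4976%.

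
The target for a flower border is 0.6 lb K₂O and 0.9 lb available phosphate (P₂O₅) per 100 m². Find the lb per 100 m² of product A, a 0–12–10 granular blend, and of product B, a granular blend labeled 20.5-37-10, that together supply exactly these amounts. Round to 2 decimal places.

Let a = lb of product A, b = lb of product B (per 100 m²).
K₂O: 0.1·a + 0.1·b = 0.6
P₂O₅: 0.12·a + 0.37·b = 0.9
Solving simultaneously: a = 5.28, b = 0.72.

5.28 lb product A, 0.72 lb product B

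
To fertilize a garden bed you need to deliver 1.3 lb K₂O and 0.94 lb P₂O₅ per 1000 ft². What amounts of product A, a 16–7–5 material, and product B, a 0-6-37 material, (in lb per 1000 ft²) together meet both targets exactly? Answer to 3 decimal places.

11.782 lb product A, 1.921 lb product B

Let a = lb of product A, b = lb of product B (per 1000 ft²).
K₂O: 0.05·a + 0.37·b = 1.3
P₂O₅: 0.07·a + 0.06·b = 0.94
Eliminate a: (row1) − 0.05/0.07·(row2) → 0.327143·b = 0.628571, so b = 1.9214.
Back-substitute: a = (1.3 − 0.37·1.9214) / 0.05 = 11.7817.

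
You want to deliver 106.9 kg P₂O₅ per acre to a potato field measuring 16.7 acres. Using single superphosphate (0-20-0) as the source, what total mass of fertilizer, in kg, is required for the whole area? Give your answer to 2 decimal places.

Product per acre = 106.9 / 20% = 534.5 kg.
Total product = 534.5 × 16.7 = 8926.15 kg.

8926.15 kg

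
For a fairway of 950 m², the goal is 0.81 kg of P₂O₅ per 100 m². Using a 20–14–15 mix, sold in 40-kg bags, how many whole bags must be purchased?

Product per 100 m² = 0.81 / 14% = 5.78571 kg.
Total product = 5.78571 × 950 / 100 = 54.9643 kg.
Bags = ⌈54.9643 / 40⌉ = 2.

2 bags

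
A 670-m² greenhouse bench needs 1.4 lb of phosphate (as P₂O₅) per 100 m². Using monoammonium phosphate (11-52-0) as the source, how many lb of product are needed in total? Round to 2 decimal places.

18.04 lb

Product per 100 m² = 1.4 / 52% = 2.69231 lb.
Total product = 2.69231 × 670 / 100 = 18.0385 lb.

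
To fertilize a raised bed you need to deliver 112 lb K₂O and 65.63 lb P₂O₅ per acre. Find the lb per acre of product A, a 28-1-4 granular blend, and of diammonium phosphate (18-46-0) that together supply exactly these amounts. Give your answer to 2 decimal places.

2800.00 lb product A, 81.80 lb diammonium phosphate

Let a = lb of product A, b = lb of diammonium phosphate (per acre).
K₂O: 0.04·a + 0·b = 112
P₂O₅: 0.01·a + 0.46·b = 65.63
Eliminate b: (row1) − 0/0.46·(row2) → 0.04·a = 112, so a = 2800.
Then b = (65.63 − 0.01·2800) / 0.46 = 81.8043.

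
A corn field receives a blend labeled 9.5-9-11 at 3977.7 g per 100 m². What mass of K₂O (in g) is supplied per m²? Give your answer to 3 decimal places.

4.375 g K₂O per sq m

K₂O per 100 m² = 3977.7 × 11% = 437.547 g.
Convert to per m²: 437.547 × 0.01 = 4.37547 g.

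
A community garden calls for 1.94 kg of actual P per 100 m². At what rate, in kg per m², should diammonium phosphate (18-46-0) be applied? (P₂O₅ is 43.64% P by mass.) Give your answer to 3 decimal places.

0.097 kg of product per sq m

As P₂O₅: 1.94 / 0.4364 = 4.44546 kg per 100 m².
Product per 100 m² = 4.44546 / 46% = 9.66405 kg.
Convert to per m²: 9.66405 × 0.01 = 0.0966405 kg.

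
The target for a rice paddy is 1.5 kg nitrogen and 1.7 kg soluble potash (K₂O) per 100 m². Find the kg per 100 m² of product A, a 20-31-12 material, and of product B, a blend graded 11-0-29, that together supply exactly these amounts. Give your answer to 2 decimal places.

Let a = kg of product A, b = kg of product B (per 100 m²).
N: 0.2·a + 0.11·b = 1.5
K₂O: 0.12·a + 0.29·b = 1.7
Eliminate b: (row1) − 0.11/0.29·(row2) → 0.154483·a = 0.855172, so a = 5.53571.
Then b = (1.7 − 0.12·5.53571) / 0.29 = 3.57143.

5.54 kg product A, 3.57 kg product B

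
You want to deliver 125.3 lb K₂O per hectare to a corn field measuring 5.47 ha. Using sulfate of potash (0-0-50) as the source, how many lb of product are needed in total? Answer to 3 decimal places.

1370.782 lb

Product per hectare = 125.3 / 50% = 250.6 lb.
Total product = 250.6 × 5.47 = 1370.782 lb.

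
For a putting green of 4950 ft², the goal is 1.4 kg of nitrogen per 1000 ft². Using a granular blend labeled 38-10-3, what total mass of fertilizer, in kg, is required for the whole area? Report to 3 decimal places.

18.237 kg

Product per 1000 ft² = 1.4 / 38% = 3.68421 kg.
Total product = 3.68421 × 4950 / 1000 = 18.2368 kg.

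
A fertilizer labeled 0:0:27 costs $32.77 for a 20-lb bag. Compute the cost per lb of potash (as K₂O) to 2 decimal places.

K₂O in bag = 20 × 27% = 5.4 lb.
Cost per lb K₂O = $32.77 / 5.4 = $6.0685.

$6.07 per lb K₂O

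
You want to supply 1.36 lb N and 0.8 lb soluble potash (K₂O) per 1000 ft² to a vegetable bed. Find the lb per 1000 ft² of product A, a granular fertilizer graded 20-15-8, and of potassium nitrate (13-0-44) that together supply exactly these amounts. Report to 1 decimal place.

Per-1000 ft² balance (a = product A, b = potassium nitrate):
N: 0.2·a + 0.13·b = 1.36
K₂O: 0.08·a + 0.44·b = 0.8
Eliminate b: (row1) − 0.13/0.44·(row2) → 0.176364·a = 1.12364, so a = 6.37113.
Then b = (0.8 − 0.08·6.37113) / 0.44 = 0.659794.

6.4 lb product A, 0.7 lb potassium nitrate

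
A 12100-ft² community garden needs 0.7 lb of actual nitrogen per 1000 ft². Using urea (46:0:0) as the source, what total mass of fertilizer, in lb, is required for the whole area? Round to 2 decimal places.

18.41 lb

Product per 1000 ft² = 0.7 / 46% = 1.52174 lb.
Total product = 1.52174 × 12100 / 1000 = 18.413 lb.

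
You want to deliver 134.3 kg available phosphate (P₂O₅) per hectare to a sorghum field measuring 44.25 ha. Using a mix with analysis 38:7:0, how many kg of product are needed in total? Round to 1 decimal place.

84896.8 kg

Product per hectare = 134.3 / 7% = 1918.57 kg.
Total product = 1918.57 × 44.25 = 84896.79 kg.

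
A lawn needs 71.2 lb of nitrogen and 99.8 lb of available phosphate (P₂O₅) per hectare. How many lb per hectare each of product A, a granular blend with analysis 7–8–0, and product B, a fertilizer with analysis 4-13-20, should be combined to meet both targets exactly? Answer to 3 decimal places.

Let a = lb of product A, b = lb of product B (per hectare).
N: 0.07·a + 0.04·b = 71.2
P₂O₅: 0.08·a + 0.13·b = 99.8
Eliminate a: (row1) − 0.07/0.08·(row2) → -0.07375·b = -16.125, so b = 218.6441.
Back-substitute: a = (71.2 − 0.04·218.6441) / 0.07 = 892.2034.

892.203 lb product A, 218.644 lb product B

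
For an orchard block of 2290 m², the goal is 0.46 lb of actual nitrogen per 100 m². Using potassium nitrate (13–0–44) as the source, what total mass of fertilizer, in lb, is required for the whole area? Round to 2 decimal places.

81.03 lb

Product per 100 m² = 0.46 / 13% = 3.53846 lb.
Total product = 3.53846 × 2290 / 100 = 81.0308 lb.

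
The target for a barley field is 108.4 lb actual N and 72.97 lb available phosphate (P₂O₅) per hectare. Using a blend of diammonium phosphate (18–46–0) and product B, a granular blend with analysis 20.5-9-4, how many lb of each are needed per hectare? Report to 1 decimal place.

66.6 lb diammonium phosphate, 470.3 lb product B

Let a = lb of diammonium phosphate, b = lb of product B (per hectare).
N: 0.18·a + 0.205·b = 108.4
P₂O₅: 0.46·a + 0.09·b = 72.97
Eliminate b: (row1) − 0.205/0.09·(row2) → -0.867778·a = -57.8094, so a = 66.6178.
Then b = (72.97 − 0.46·66.6178) / 0.09 = 470.287.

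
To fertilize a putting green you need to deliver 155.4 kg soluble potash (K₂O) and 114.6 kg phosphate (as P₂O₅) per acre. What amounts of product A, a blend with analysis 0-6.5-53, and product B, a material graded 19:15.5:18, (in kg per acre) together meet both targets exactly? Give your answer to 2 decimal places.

49.10 kg product A, 718.77 kg product B

Let a = kg of product A, b = kg of product B (per acre).
K₂O: 0.53·a + 0.18·b = 155.4
P₂O₅: 0.065·a + 0.155·b = 114.6
Eliminate b: (row1) − 0.18/0.155·(row2) → 0.454516·a = 22.3161, so a = 49.0987.
Then b = (114.6 − 0.065·49.0987) / 0.155 = 718.765.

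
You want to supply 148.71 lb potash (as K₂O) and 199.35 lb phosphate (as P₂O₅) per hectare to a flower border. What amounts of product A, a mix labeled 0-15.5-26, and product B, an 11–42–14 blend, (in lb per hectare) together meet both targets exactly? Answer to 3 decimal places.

Let a = lb of product A, b = lb of product B (per hectare).
K₂O: 0.26·a + 0.14·b = 148.71
P₂O₅: 0.155·a + 0.42·b = 199.35
Eliminate b: (row1) − 0.14/0.42·(row2) → 0.208333·a = 82.26, so a = 394.848.
Then b = (199.35 − 0.155·394.848) / 0.42 = 328.9251.

394.848 lb product A, 328.925 lb product B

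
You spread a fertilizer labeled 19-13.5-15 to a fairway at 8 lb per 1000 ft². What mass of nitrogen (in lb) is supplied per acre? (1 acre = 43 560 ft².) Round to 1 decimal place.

66.2 lb N per acre

nitrogen per 1000 ft² = 8 × 19% = 1.52 lb.
Convert to per acre: 1.52 × 43.56 = 66.2112 lb.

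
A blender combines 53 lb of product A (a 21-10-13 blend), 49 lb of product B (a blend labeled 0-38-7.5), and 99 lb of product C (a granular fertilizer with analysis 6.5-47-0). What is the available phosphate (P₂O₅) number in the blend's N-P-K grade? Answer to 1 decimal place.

35.0% P₂O₅

Total mass = 53 + 49 + 99 = 201 lb.
P₂O₅ mass = 10%×53 + 38%×49 + 47%×99 = 70.45 lb.
% P₂O₅ = 70.45 / 201 = 35.0498%.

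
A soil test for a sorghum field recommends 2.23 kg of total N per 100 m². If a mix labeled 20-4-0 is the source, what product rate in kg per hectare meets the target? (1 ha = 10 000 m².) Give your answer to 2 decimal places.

Product per 100 m² = 2.23 / 20% = 11.15 kg.
Convert to per hectare: 11.15 × 100 = 1115 kg.

1115.00 kg of product per hectare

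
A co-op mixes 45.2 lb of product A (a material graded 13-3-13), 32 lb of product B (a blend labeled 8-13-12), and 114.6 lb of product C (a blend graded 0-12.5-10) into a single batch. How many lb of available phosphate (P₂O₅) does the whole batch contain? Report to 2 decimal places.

19.84 lb P₂O₅

P₂O₅ mass = 3%×45.2 + 13%×32 + 12.5%×114.6 = 19.841 lb.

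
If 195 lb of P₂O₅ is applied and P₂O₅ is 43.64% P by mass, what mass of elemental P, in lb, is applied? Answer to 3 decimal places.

85.098 lb P

P = 195 × 0.4364 = 85.098 lb.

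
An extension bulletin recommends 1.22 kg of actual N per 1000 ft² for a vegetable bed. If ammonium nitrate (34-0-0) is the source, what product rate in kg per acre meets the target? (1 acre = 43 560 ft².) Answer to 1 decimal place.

Product per 1000 ft² = 1.22 / 34% = 3.58824 kg.
Convert to per acre: 3.58824 × 43.56 = 156.304 kg.

156.3 kg of product per acre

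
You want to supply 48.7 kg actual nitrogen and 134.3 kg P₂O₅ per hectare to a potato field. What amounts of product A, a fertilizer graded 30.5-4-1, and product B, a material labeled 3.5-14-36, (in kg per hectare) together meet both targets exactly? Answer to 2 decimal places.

51.27 kg product A, 944.64 kg product B

With a, b = kg per hectare of product A and product B:
N: 0.305·a + 0.035·b = 48.7
P₂O₅: 0.04·a + 0.14·b = 134.3
Eliminate a: (row1) − 0.305/0.04·(row2) → -1.0325·b = -975.338, so b = 944.637.
Back-substitute: a = (48.7 − 0.035·944.637) / 0.305 = 51.2712.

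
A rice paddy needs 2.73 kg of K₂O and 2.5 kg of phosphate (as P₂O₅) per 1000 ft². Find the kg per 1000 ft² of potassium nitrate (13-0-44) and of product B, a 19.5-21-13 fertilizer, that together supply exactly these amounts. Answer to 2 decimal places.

Let a = kg of potassium nitrate, b = kg of product B (per 1000 ft²).
K₂O: 0.44·a + 0.13·b = 2.73
P₂O₅: 0·a + 0.21·b = 2.5
Solving simultaneously: a = 2.68723, b = 11.9048.

2.69 kg potassium nitrate, 11.90 kg product B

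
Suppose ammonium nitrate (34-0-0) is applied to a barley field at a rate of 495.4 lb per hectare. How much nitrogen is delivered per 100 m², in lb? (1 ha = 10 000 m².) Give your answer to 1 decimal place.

nitrogen per hectare = 495.4 × 34% = 168.436 lb.
Convert to per 100 m²: 168.436 × 0.01 = 1.68436 lb.

1.7 lb N per hundred sq m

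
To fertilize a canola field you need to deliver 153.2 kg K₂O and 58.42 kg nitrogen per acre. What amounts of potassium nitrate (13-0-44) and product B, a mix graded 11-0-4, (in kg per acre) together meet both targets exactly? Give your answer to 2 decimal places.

Per-acre balance (a = potassium nitrate, b = product B):
K₂O: 0.44·a + 0.04·b = 153.2
N: 0.13·a + 0.11·b = 58.42
Eliminate b: (row1) − 0.04/0.11·(row2) → 0.392727·a = 131.956, so a = 336.
Then b = (58.42 − 0.13·336) / 0.11 = 134.

336.00 kg potassium nitrate, 134.00 kg product B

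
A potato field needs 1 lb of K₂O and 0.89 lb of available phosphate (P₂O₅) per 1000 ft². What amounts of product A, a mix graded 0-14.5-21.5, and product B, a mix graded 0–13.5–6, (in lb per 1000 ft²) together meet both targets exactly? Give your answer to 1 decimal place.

Let a = lb of product A, b = lb of product B (per 1000 ft²).
K₂O: 0.215·a + 0.06·b = 1
P₂O₅: 0.145·a + 0.135·b = 0.89
Eliminate a: (row1) − 0.215/0.145·(row2) → -0.140172·b = -0.319655, so b = 2.28044.
Back-substitute: a = (1 − 0.06·2.28044) / 0.215 = 4.01476.

4.0 lb product A, 2.3 lb product B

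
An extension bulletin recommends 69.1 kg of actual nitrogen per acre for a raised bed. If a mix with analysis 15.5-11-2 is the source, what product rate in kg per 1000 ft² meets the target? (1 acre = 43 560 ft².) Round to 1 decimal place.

10.2 kg of product per thousand sq ft

Product per acre = 69.1 / 15.5% = 445.806 kg.
Convert to per 1000 ft²: 445.806 × 0.0229568 = 10.2343 kg.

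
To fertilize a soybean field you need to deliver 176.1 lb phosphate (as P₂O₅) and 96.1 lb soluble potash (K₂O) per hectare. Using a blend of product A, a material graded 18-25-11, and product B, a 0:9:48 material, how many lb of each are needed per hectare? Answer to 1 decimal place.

689.2 lb product A, 42.3 lb product B

Let a = lb of product A, b = lb of product B (per hectare).
P₂O₅: 0.25·a + 0.09·b = 176.1
K₂O: 0.11·a + 0.48·b = 96.1
Solving simultaneously: a = 689.183, b = 42.2707.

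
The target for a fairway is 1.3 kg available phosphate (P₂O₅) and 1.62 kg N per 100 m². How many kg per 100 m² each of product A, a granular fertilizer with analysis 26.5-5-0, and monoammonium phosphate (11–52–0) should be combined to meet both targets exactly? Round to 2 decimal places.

5.29 kg product A, 1.99 kg monoammonium phosphate

Per-100 m² balance (a = product A, b = monoammonium phosphate):
P₂O₅: 0.05·a + 0.52·b = 1.3
N: 0.265·a + 0.11·b = 1.62
From row1: a = (1.3 − 0.52·b) / 0.05.
Into row2: 0.265·(1.3 − 0.52·b)/0.05 + 0.11·b = 1.62 → b = 1.99169, a = 5.28647.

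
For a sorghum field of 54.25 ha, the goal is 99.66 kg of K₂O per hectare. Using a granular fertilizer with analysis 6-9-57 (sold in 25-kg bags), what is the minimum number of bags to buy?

Product per hectare = 99.66 / 57% = 174.842 kg.
Total product = 174.842 × 54.25 = 9485.18 kg.
Bags = ⌈9485.18 / 25⌉ = 380.

380 bags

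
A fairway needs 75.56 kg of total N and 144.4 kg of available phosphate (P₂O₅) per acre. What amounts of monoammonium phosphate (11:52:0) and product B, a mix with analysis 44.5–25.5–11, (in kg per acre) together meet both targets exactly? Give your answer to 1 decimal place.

Per-acre balance (a = monoammonium phosphate, b = product B):
N: 0.11·a + 0.445·b = 75.56
P₂O₅: 0.52·a + 0.255·b = 144.4
From row1: a = (75.56 − 0.445·b) / 0.11.
Into row2: 0.52·(75.56 − 0.445·b)/0.11 + 0.255·b = 144.4 → b = 115.108, a = 221.245.

221.2 kg monoammonium phosphate, 115.1 kg product B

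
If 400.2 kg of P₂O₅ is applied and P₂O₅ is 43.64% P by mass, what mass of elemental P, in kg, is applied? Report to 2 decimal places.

P = 400.2 × 0.4364 = 174.647 kg.

174.65 kg P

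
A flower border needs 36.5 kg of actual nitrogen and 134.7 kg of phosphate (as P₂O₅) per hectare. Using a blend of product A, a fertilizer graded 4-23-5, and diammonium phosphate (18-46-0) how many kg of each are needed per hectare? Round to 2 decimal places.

324.17 kg product A, 130.74 kg diammonium phosphate

Let a = kg of product A, b = kg of diammonium phosphate (per hectare).
N: 0.04·a + 0.18·b = 36.5
P₂O₅: 0.23·a + 0.46·b = 134.7
Solving simultaneously: a = 324.174, b = 130.739.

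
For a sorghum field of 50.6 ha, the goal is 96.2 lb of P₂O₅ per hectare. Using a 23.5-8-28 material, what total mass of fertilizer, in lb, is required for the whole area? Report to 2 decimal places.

60846.50 lb

Product per hectare = 96.2 / 8% = 1202.5 lb.
Total product = 1202.5 × 50.6 = 60846.5 lb.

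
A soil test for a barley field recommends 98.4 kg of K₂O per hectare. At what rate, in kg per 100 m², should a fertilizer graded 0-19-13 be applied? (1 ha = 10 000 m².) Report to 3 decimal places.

7.569 kg of product per hundred sq m

Product per hectare = 98.4 / 13% = 756.923 kg.
Convert to per 100 m²: 756.923 × 0.01 = 7.56923 kg.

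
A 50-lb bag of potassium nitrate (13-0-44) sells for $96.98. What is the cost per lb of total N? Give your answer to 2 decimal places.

N in bag = 50 × 13% = 6.5 lb.
Cost per lb N = $96.98 / 6.5 = $14.9200.

$14.92 per lb N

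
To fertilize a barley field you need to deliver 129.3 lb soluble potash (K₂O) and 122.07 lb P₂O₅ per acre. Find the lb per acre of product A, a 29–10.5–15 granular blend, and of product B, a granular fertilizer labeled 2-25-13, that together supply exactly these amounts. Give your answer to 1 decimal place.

With a, b = lb per acre of product A and product B:
K₂O: 0.15·a + 0.13·b = 129.3
P₂O₅: 0.105·a + 0.25·b = 122.07
From row1: a = (129.3 − 0.13·b) / 0.15.
Into row2: 0.105·(129.3 − 0.13·b)/0.15 + 0.25·b = 122.07 → b = 198.491, a = 689.975.

690.0 lb product A, 198.5 lb product B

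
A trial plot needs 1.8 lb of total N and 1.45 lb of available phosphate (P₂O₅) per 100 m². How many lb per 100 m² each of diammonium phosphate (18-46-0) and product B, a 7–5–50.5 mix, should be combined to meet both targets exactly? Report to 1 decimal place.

0.5 lb diammonium phosphate, 24.4 lb product B

With a, b = lb per 100 m² of diammonium phosphate and product B:
N: 0.18·a + 0.07·b = 1.8
P₂O₅: 0.46·a + 0.05·b = 1.45
From row1: a = (1.8 − 0.07·b) / 0.18.
Into row2: 0.46·(1.8 − 0.07·b)/0.18 + 0.05·b = 1.45 → b = 24.4397, a = 0.49569.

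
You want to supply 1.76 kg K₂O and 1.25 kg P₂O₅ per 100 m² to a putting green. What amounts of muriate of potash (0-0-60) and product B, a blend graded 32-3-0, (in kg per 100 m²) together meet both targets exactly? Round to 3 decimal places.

Per-100 m² balance (a = muriate of potash, b = product B):
K₂O: 0.6·a + 0·b = 1.76
P₂O₅: 0·a + 0.03·b = 1.25
Solving simultaneously: a = 2.93333, b = 41.6667.

2.933 kg muriate of potash, 41.667 kg product B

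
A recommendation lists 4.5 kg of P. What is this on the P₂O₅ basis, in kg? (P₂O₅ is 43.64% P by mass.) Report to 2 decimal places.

10.31 kg P₂O₅

P₂O₅ = 4.5 / 0.4364 = 10.3116 kg.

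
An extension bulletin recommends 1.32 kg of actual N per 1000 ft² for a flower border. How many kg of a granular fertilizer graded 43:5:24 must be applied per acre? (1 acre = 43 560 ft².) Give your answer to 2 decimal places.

Product per 1000 ft² = 1.32 / 43% = 3.06977 kg.
Convert to per acre: 3.06977 × 43.56 = 133.719 kg.

133.72 kg of product per acre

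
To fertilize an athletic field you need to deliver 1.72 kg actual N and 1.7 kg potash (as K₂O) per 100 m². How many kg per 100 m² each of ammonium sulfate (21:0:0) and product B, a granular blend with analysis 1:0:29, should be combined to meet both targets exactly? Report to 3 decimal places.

Let a = kg of ammonium sulfate, b = kg of product B (per 100 m²).
N: 0.21·a + 0.01·b = 1.72
K₂O: 0·a + 0.29·b = 1.7
Solving simultaneously: a = 7.91133, b = 5.86207.

7.911 kg ammonium sulfate, 5.862 kg product B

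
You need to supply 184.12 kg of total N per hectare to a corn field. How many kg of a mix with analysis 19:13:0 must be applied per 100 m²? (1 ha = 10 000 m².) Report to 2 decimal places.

9.69 kg of product per hundred sq m

Product per hectare = 184.12 / 19% = 969.053 kg.
Convert to per 100 m²: 969.053 × 0.01 = 9.69053 kg.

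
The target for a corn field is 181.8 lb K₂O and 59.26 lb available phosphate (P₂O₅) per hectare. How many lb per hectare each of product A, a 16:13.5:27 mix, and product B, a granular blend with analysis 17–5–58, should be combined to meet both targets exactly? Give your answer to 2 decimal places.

With a, b = lb per hectare of product A and product B:
K₂O: 0.27·a + 0.58·b = 181.8
P₂O₅: 0.135·a + 0.05·b = 59.26
Eliminate a: (row1) − 0.27/0.135·(row2) → 0.48·b = 63.28, so b = 131.833.
Back-substitute: a = (181.8 − 0.58·131.833) / 0.27 = 390.136.

390.14 lb product A, 131.83 lb product B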